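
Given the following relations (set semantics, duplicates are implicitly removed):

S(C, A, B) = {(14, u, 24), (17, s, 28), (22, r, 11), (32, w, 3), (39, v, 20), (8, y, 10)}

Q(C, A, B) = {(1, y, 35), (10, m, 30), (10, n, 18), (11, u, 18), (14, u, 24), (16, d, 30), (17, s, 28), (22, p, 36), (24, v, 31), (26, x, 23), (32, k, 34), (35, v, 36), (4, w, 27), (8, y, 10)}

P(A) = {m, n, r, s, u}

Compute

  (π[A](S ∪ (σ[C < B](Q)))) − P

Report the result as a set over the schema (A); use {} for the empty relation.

{d, k, p, v, w, y}

Apply σ_{C < B}; surviving tuples: {(1, y, 35), (10, m, 30), (10, n, 18), (11, u, 18), (14, u, 24), (16, d, 30), (17, s, 28), (22, p, 36), (24, v, 31), (32, k, 34), (35, v, 36), (4, w, 27), (8, y, 10)}
Union: {(14, u, 24), (17, s, 28), (22, r, 11), (32, w, 3), (39, v, 20), (8, y, 10)} with {(1, y, 35), (10, m, 30), (10, n, 18), (11, u, 18), (14, u, 24), (16, d, 30), (17, s, 28), (22, p, 36), (24, v, 31), (32, k, 34), (35, v, 36), (4, w, 27), (8, y, 10)} → {(1, y, 35), (10, m, 30), (10, n, 18), (11, u, 18), (14, u, 24), (16, d, 30), (17, s, 28), (22, p, 36), (22, r, 11), (24, v, 31), (32, k, 34), (32, w, 3), (35, v, 36), (39, v, 20), (4, w, 27), (8, y, 10)}
Projecting to A (5 duplicate(s) eliminated): {d, k, m, n, p, r, s, u, v, w, y}
Difference: {d, k, m, n, p, r, s, u, v, w, y} with {m, n, r, s, u} → {d, k, p, v, w, y}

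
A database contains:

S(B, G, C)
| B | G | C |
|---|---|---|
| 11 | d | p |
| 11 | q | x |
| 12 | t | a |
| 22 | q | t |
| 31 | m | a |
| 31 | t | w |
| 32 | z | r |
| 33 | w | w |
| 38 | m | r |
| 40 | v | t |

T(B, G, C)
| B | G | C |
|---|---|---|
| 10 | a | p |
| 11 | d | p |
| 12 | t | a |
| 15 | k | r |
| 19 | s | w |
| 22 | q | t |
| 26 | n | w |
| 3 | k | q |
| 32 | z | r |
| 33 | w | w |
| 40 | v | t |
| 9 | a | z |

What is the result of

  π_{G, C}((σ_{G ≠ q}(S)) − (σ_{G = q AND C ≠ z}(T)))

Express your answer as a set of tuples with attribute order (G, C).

{(d, p), (m, a), (m, r), (t, a), (t, w), (v, t), (w, w), (z, r)}

Filtering on G ≠ q leaves {(11, d, p), (12, t, a), (31, m, a), (31, t, w), (32, z, r), (33, w, w), (38, m, r), (40, v, t)}.
Filtering on G = q AND C ≠ z leaves {(22, q, t)}.
Difference: {(11, d, p), (12, t, a), (31, m, a), (31, t, w), (32, z, r), (33, w, w), (38, m, r), (40, v, t)} with {(22, q, t)} → {(11, d, p), (12, t, a), (31, m, a), (31, t, w), (32, z, r), (33, w, w), (38, m, r), (40, v, t)}
π_{G, C} gives {(d, p), (m, a), (m, r), (t, a), (t, w), (v, t), (w, w), (z, r)}.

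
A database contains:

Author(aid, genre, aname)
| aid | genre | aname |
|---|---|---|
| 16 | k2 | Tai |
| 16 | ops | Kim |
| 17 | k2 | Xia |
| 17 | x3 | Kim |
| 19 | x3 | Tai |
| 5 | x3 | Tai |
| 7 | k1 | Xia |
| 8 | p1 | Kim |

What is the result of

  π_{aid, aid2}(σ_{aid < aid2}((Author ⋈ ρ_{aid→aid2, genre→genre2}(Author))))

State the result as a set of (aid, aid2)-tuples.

{(16, 17), (16, 19), (5, 16), (5, 19), (7, 17), (8, 16), (8, 17)}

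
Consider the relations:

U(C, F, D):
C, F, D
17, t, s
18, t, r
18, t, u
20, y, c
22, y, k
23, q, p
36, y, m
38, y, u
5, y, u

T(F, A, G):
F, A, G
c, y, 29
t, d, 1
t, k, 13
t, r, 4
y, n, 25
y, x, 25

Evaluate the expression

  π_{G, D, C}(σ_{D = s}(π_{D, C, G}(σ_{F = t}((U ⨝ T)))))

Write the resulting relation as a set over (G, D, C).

Natural join on F: {(17, t, s, d, 1), (17, t, s, k, 13), (17, t, s, r, 4), (18, t, r, d, 1), (18, t, r, k, 13), (18, t, r, r, 4), (18, t, u, d, 1), (18, t, u, k, 13), (18, t, u, r, 4), (20, y, c, n, 25), (20, y, c, x, 25), (22, y, k, n, 25), (22, y, k, x, 25), (36, y, m, n, 25), (36, y, m, x, 25), (38, y, u, n, 25), (38, y, u, x, 25), (5, y, u, n, 25), (5, y, u, x, 25)}
Filtering on F = t leaves {(17, t, s, d, 1), (17, t, s, k, 13), (17, t, s, r, 4), (18, t, r, d, 1), (18, t, r, k, 13), (18, t, r, r, 4), (18, t, u, d, 1), (18, t, u, k, 13), (18, t, u, r, 4)}.
π[D, C, G]: project onto (D, C, G) → {(r, 18, 1), (r, 18, 13), (r, 18, 4), (s, 17, 1), (s, 17, 13), (s, 17, 4), (u, 18, 1), (u, 18, 13), (u, 18, 4)}
Filtering on D = s leaves {(s, 17, 1), (s, 17, 13), (s, 17, 4)}.
π[G, D, C]: project onto (G, D, C) → {(1, s, 17), (13, s, 17), (4, s, 17)}

{(1, s, 17), (13, s, 17), (4, s, 17)}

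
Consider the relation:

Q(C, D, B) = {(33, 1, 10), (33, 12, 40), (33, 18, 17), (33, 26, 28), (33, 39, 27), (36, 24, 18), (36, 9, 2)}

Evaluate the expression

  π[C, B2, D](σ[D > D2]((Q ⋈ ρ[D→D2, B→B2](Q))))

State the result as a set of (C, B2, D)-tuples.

{(33, 10, 12), (33, 10, 18), (33, 10, 26), (33, 10, 39), (33, 17, 26), (33, 17, 39), (33, 28, 39), (33, 40, 18), (33, 40, 26), (33, 40, 39), (36, 2, 24)}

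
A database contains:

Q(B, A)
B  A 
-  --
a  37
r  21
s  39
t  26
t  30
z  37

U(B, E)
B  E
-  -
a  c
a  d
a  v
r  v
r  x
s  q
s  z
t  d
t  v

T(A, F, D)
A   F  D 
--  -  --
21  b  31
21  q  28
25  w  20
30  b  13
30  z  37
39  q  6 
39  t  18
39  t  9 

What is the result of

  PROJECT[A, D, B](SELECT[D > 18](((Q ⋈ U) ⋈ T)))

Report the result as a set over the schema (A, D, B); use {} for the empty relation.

Joining Q and U on B yields {(a, 37, c), (a, 37, d), (a, 37, v), (r, 21, v), (r, 21, x), (s, 39, q), (s, 39, z), (t, 26, d), (t, 26, v), (t, 30, d), (t, 30, v)}.
Joining (Q ⋈ U) and T on A yields {(r, 21, v, b, 31), (r, 21, v, q, 28), (r, 21, x, b, 31), (r, 21, x, q, 28), (s, 39, q, q, 6), (s, 39, q, t, 18), (s, 39, q, t, 9), (s, 39, z, q, 6), (s, 39, z, t, 18), (s, 39, z, t, 9), (t, 30, d, b, 13), (t, 30, d, z, 37), (t, 30, v, b, 13), (t, 30, v, z, 37)}.
Filtering on D > 18 leaves {(r, 21, v, b, 31), (r, 21, v, q, 28), (r, 21, x, b, 31), (r, 21, x, q, 28), (t, 30, d, z, 37), (t, 30, v, z, 37)}.
π[A, D, B]: project onto (A, D, B) (3 duplicate(s) eliminated) → {(21, 28, r), (21, 31, r), (30, 37, t)}

{(21, 28, r), (21, 31, r), (30, 37, t)}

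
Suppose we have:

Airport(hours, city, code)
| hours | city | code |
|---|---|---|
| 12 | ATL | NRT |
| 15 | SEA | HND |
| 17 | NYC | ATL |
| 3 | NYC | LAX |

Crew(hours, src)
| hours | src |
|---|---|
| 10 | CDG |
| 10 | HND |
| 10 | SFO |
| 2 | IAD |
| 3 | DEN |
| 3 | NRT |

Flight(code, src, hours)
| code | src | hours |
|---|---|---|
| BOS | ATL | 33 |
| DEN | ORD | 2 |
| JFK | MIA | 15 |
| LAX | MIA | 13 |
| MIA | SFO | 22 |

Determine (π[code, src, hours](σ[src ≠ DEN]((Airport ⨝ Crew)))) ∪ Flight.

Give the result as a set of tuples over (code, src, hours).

{(BOS, ATL, 33), (DEN, ORD, 2), (JFK, MIA, 15), (LAX, MIA, 13), (LAX, NRT, 3), (MIA, SFO, 22)}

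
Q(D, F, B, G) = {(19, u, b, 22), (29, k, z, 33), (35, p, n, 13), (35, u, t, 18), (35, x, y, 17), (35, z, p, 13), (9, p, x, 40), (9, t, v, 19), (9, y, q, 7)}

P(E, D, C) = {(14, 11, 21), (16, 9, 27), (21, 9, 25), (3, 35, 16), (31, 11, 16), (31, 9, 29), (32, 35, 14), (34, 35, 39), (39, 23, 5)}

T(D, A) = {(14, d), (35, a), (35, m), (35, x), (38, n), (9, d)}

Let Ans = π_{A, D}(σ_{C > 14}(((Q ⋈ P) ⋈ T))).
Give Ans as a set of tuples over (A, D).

{(a, 35), (d, 9), (m, 35), (x, 35)}

Q ⋈ P (natural join on D): {(35, p, n, 13, 3, 16), (35, p, n, 13, 32, 14), (35, p, n, 13, 34, 39), (35, u, t, 18, 3, 16), (35, u, t, 18, 32, 14), (35, u, t, 18, 34, 39), (35, x, y, 17, 3, 16), (35, x, y, 17, 32, 14), (35, x, y, 17, 34, 39), (35, z, p, 13, 3, 16), (35, z, p, 13, 32, 14), (35, z, p, 13, 34, 39), (9, p, x, 40, 16, 27), (9, p, x, 40, 21, 25), (9, p, x, 40, 31, 29), (9, t, v, 19, 16, 27), (9, t, v, 19, 21, 25), (9, t, v, 19, 31, 29), (9, y, q, 7, 16, 27), (9, y, q, 7, 21, 25), (9, y, q, 7, 31, 29)}
(Q ⋈ P) ⋈ T (natural join on D): {(35, p, n, 13, 3, 16, a), (35, p, n, 13, 3, 16, m), (35, p, n, 13, 3, 16, x), (35, p, n, 13, 32, 14, a), (35, p, n, 13, 32, 14, m), (35, p, n, 13, 32, 14, x), (35, p, n, 13, 34, 39, a), (35, p, n, 13, 34, 39, m), (35, p, n, 13, 34, 39, x), (35, u, t, 18, 3, 16, a), (35, u, t, 18, 3, 16, m), (35, u, t, 18, 3, 16, x), (35, u, t, 18, 32, 14, a), (35, u, t, 18, 32, 14, m), (35, u, t, 18, 32, 14, x), (35, u, t, 18, 34, 39, a), (35, u, t, 18, 34, 39, m), (35, u, t, 18, 34, 39, x), (35, x, y, 17, 3, 16, a), (35, x, y, 17, 3, 16, m), (35, x, y, 17, 3, 16, x), (35, x, y, 17, 32, 14, a), (35, x, y, 17, 32, 14, m), (35, x, y, 17, 32, 14, x), (35, x, y, 17, 34, 39, a), (35, x, y, 17, 34, 39, m), (35, x, y, 17, 34, 39, x), (35, z, p, 13, 3, 16, a), (35, z, p, 13, 3, 16, m), (35, z, p, 13, 3, 16, x), (35, z, p, 13, 32, 14, a), (35, z, p, 13, 32, 14, m), (35, z, p, 13, 32, 14, x), (35, z, p, 13, 34, 39, a), (35, z, p, 13, 34, 39, m), (35, z, p, 13, 34, 39, x), (9, p, x, 40, 16, 27, d), (9, p, x, 40, 21, 25, d), (9, p, x, 40, 31, 29, d), (9, t, v, 19, 16, 27, d), (9, t, v, 19, 21, 25, d), (9, t, v, 19, 31, 29, d), (9, y, q, 7, 16, 27, d), (9, y, q, 7, 21, 25, d), (9, y, q, 7, 31, 29, d)}
Selection C > 14: {(35, p, n, 13, 3, 16, a), (35, p, n, 13, 3, 16, m), (35, p, n, 13, 3, 16, x), (35, p, n, 13, 34, 39, a), (35, p, n, 13, 34, 39, m), (35, p, n, 13, 34, 39, x), (35, u, t, 18, 3, 16, a), (35, u, t, 18, 3, 16, m), (35, u, t, 18, 3, 16, x), (35, u, t, 18, 34, 39, a), (35, u, t, 18, 34, 39, m), (35, u, t, 18, 34, 39, x), (35, x, y, 17, 3, 16, a), (35, x, y, 17, 3, 16, m), (35, x, y, 17, 3, 16, x), (35, x, y, 17, 34, 39, a), (35, x, y, 17, 34, 39, m), (35, x, y, 17, 34, 39, x), (35, z, p, 13, 3, 16, a), (35, z, p, 13, 3, 16, m), (35, z, p, 13, 3, 16, x), (35, z, p, 13, 34, 39, a), (35, z, p, 13, 34, 39, m), (35, z, p, 13, 34, 39, x), (9, p, x, 40, 16, 27, d), (9, p, x, 40, 21, 25, d), (9, p, x, 40, 31, 29, d), (9, t, v, 19, 16, 27, d), (9, t, v, 19, 21, 25, d), (9, t, v, 19, 31, 29, d), (9, y, q, 7, 16, 27, d), (9, y, q, 7, 21, 25, d), (9, y, q, 7, 31, 29, d)}
π[A, D]: project onto (A, D) (29 duplicate(s) eliminated) → {(a, 35), (d, 9), (m, 35), (x, 35)}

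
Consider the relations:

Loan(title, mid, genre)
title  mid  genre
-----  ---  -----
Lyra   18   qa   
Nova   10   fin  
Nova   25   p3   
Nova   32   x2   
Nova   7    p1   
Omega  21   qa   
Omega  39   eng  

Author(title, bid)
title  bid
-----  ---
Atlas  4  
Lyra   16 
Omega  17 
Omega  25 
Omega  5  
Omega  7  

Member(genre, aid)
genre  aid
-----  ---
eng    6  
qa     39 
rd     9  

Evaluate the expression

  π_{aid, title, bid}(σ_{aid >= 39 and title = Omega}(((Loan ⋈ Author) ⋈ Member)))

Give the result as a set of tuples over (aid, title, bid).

{(39, Omega, 17), (39, Omega, 25), (39, Omega, 5), (39, Omega, 7)}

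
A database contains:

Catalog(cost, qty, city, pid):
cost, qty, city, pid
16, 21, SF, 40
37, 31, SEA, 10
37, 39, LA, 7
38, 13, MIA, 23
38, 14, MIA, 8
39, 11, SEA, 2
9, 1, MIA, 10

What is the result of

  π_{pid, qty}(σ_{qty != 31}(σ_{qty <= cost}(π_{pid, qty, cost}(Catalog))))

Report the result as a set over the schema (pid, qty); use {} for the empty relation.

{(10, 1), (2, 11), (23, 13), (8, 14)}

π_{pid, qty, cost} gives {(10, 1, 9), (10, 31, 37), (2, 11, 39), (23, 13, 38), (40, 21, 16), (7, 39, 37), (8, 14, 38)}.
Apply σ_{qty <= cost}; surviving tuples: {(10, 1, 9), (10, 31, 37), (2, 11, 39), (23, 13, 38), (8, 14, 38)}
Apply σ_{qty != 31}; surviving tuples: {(10, 1, 9), (2, 11, 39), (23, 13, 38), (8, 14, 38)}
π_{pid, qty} gives {(10, 1), (2, 11), (23, 13), (8, 14)}.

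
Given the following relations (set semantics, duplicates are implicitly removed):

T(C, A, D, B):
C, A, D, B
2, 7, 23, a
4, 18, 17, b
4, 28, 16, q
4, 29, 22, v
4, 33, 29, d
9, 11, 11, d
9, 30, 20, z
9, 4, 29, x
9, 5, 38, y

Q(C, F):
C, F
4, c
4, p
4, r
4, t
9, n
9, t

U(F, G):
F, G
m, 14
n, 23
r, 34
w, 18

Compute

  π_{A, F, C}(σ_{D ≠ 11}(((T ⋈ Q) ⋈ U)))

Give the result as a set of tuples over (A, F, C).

{(18, r, 4), (28, r, 4), (29, r, 4), (30, n, 9), (33, r, 4), (4, n, 9), (5, n, 9)}

T ⋈ Q (natural join on C): {(4, 18, 17, b, c), (4, 18, 17, b, p), (4, 18, 17, b, r), (4, 18, 17, b, t), (4, 28, 16, q, c), (4, 28, 16, q, p), (4, 28, 16, q, r), (4, 28, 16, q, t), (4, 29, 22, v, c), (4, 29, 22, v, p), (4, 29, 22, v, r), (4, 29, 22, v, t), (4, 33, 29, d, c), (4, 33, 29, d, p), (4, 33, 29, d, r), (4, 33, 29, d, t), (9, 11, 11, d, n), (9, 11, 11, d, t), (9, 30, 20, z, n), (9, 30, 20, z, t), (9, 4, 29, x, n), (9, 4, 29, x, t), (9, 5, 38, y, n), (9, 5, 38, y, t)}
(T ⋈ Q) ⋈ U (natural join on F): {(4, 18, 17, b, r, 34), (4, 28, 16, q, r, 34), (4, 29, 22, v, r, 34), (4, 33, 29, d, r, 34), (9, 11, 11, d, n, 23), (9, 30, 20, z, n, 23), (9, 4, 29, x, n, 23), (9, 5, 38, y, n, 23)}
Filtering on D ≠ 11 leaves {(4, 18, 17, b, r, 34), (4, 28, 16, q, r, 34), (4, 29, 22, v, r, 34), (4, 33, 29, d, r, 34), (9, 30, 20, z, n, 23), (9, 4, 29, x, n, 23), (9, 5, 38, y, n, 23)}.
π_{A, F, C} gives {(18, r, 4), (28, r, 4), (29, r, 4), (30, n, 9), (33, r, 4), (4, n, 9), (5, n, 9)}.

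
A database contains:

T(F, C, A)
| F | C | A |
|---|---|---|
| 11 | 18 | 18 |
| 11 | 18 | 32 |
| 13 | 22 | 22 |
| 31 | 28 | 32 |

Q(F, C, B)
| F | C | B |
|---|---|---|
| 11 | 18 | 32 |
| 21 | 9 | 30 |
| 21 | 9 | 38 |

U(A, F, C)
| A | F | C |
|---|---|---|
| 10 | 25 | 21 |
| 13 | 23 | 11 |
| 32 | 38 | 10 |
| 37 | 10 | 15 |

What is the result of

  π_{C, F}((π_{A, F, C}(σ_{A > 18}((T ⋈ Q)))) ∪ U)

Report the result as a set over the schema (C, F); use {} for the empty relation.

Natural join on F, C: {(11, 18, 18, 32), (11, 18, 32, 32)}
σ[A > 18]: keep tuples satisfying A > 18 → {(11, 18, 32, 32)}
Projecting to A, F, C: {(32, 11, 18)}
Union: {(32, 11, 18)} with {(10, 25, 21), (13, 23, 11), (32, 38, 10), (37, 10, 15)} → {(10, 25, 21), (13, 23, 11), (32, 11, 18), (32, 38, 10), (37, 10, 15)}
Projecting to C, F: {(10, 38), (11, 23), (15, 10), (18, 11), (21, 25)}

{(10, 38), (11, 23), (15, 10), (18, 11), (21, 25)}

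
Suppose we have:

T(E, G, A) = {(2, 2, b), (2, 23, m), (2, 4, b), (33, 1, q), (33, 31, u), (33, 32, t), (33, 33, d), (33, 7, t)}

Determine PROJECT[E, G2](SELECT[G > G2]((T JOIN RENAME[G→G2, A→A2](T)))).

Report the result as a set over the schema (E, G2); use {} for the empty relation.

{(2, 2), (2, 4), (33, 1), (33, 31), (33, 32), (33, 7)}

ρ[G→G2, A→A2]: schema becomes (E, G2, A2); tuples unchanged.
Joining T and RENAME[G→G2, A→A2](T) on E yields {(2, 2, b, 2, b), (2, 2, b, 23, m), (2, 2, b, 4, b), (2, 23, m, 2, b), (2, 23, m, 23, m), (2, 23, m, 4, b), (2, 4, b, 2, b), (2, 4, b, 23, m), (2, 4, b, 4, b), (33, 1, q, 1, q), (33, 1, q, 31, u), (33, 1, q, 32, t), (33, 1, q, 33, d), (33, 1, q, 7, t), (33, 31, u, 1, q), (33, 31, u, 31, u), (33, 31, u, 32, t), (33, 31, u, 33, d), (33, 31, u, 7, t), (33, 32, t, 1, q), (33, 32, t, 31, u), (33, 32, t, 32, t), (33, 32, t, 33, d), (33, 32, t, 7, t), (33, 33, d, 1, q), (33, 33, d, 31, u), (33, 33, d, 32, t), (33, 33, d, 33, d), (33, 33, d, 7, t), (33, 7, t, 1, q), (33, 7, t, 31, u), (33, 7, t, 32, t), (33, 7, t, 33, d), (33, 7, t, 7, t)}.
σ[G > G2]: keep tuples satisfying G > G2 → {(2, 23, m, 2, b), (2, 23, m, 4, b), (2, 4, b, 2, b), (33, 31, u, 1, q), (33, 31, u, 7, t), (33, 32, t, 1, q), (33, 32, t, 31, u), (33, 32, t, 7, t), (33, 33, d, 1, q), (33, 33, d, 31, u), (33, 33, d, 32, t), (33, 33, d, 7, t), (33, 7, t, 1, q)}
π_{E, G2} gives {(2, 2), (2, 4), (33, 1), (33, 31), (33, 32), (33, 7)} (7 duplicate(s) eliminated).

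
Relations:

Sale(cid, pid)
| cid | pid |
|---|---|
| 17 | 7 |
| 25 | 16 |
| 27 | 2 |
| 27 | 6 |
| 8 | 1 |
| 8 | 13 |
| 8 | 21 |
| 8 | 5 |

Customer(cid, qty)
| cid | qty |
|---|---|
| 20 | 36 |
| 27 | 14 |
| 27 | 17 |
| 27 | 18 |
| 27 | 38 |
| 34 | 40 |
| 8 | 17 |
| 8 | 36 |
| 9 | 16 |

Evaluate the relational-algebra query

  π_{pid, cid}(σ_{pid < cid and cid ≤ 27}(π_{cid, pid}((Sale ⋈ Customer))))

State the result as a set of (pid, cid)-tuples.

{(1, 8), (2, 27), (5, 8), (6, 27)}

Joining Sale and Customer on cid yields {(27, 2, 14), (27, 2, 17), (27, 2, 18), (27, 2, 38), (27, 6, 14), (27, 6, 17), (27, 6, 18), (27, 6, 38), (8, 1, 17), (8, 1, 36), (8, 13, 17), (8, 13, 36), (8, 21, 17), (8, 21, 36), (8, 5, 17), (8, 5, 36)}.
π[cid, pid]: project onto (cid, pid) (10 duplicate(s) eliminated) → {(27, 2), (27, 6), (8, 1), (8, 13), (8, 21), (8, 5)}
Apply σ_{pid < cid and cid ≤ 27}; surviving tuples: {(27, 2), (27, 6), (8, 1), (8, 5)}
π[pid, cid]: project onto (pid, cid) → {(1, 8), (2, 27), (5, 8), (6, 27)}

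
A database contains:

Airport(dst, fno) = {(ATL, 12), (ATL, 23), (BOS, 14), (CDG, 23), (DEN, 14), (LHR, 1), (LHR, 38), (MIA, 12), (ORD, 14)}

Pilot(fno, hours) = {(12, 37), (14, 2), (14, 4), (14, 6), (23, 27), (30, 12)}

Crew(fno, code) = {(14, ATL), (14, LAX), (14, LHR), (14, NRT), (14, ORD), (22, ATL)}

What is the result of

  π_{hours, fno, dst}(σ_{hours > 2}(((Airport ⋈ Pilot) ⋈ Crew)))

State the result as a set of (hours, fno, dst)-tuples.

{(4, 14, BOS), (4, 14, DEN), (4, 14, ORD), (6, 14, BOS), (6, 14, DEN), (6, 14, ORD)}

Airport ⋈ Pilot (natural join on fno): {(ATL, 12, 37), (ATL, 23, 27), (BOS, 14, 2), (BOS, 14, 4), (BOS, 14, 6), (CDG, 23, 27), (DEN, 14, 2), (DEN, 14, 4), (DEN, 14, 6), (MIA, 12, 37), (ORD, 14, 2), (ORD, 14, 4), (ORD, 14, 6)}
(Airport ⋈ Pilot) ⋈ Crew (natural join on fno): {(BOS, 14, 2, ATL), (BOS, 14, 2, LAX), (BOS, 14, 2, LHR), (BOS, 14, 2, NRT), (BOS, 14, 2, ORD), (BOS, 14, 4, ATL), (BOS, 14, 4, LAX), (BOS, 14, 4, LHR), (BOS, 14, 4, NRT), (BOS, 14, 4, ORD), (BOS, 14, 6, ATL), (BOS, 14, 6, LAX), (BOS, 14, 6, LHR), (BOS, 14, 6, NRT), (BOS, 14, 6, ORD), (DEN, 14, 2, ATL), (DEN, 14, 2, LAX), (DEN, 14, 2, LHR), (DEN, 14, 2, NRT), (DEN, 14, 2, ORD), (DEN, 14, 4, ATL), (DEN, 14, 4, LAX), (DEN, 14, 4, LHR), (DEN, 14, 4, NRT), (DEN, 14, 4, ORD), (DEN, 14, 6, ATL), (DEN, 14, 6, LAX), (DEN, 14, 6, LHR), (DEN, 14, 6, NRT), (DEN, 14, 6, ORD), (ORD, 14, 2, ATL), (ORD, 14, 2, LAX), (ORD, 14, 2, LHR), (ORD, 14, 2, NRT), (ORD, 14, 2, ORD), (ORD, 14, 4, ATL), (ORD, 14, 4, LAX), (ORD, 14, 4, LHR), (ORD, 14, 4, NRT), (ORD, 14, 4, ORD), (ORD, 14, 6, ATL), (ORD, 14, 6, LAX), (ORD, 14, 6, LHR), (ORD, 14, 6, NRT), (ORD, 14, 6, ORD)}
σ[hours > 2]: keep tuples satisfying hours > 2 → {(BOS, 14, 4, ATL), (BOS, 14, 4, LAX), (BOS, 14, 4, LHR), (BOS, 14, 4, NRT), (BOS, 14, 4, ORD), (BOS, 14, 6, ATL), (BOS, 14, 6, LAX), (BOS, 14, 6, LHR), (BOS, 14, 6, NRT), (BOS, 14, 6, ORD), (DEN, 14, 4, ATL), (DEN, 14, 4, LAX), (DEN, 14, 4, LHR), (DEN, 14, 4, NRT), (DEN, 14, 4, ORD), (DEN, 14, 6, ATL), (DEN, 14, 6, LAX), (DEN, 14, 6, LHR), (DEN, 14, 6, NRT), (DEN, 14, 6, ORD), (ORD, 14, 4, ATL), (ORD, 14, 4, LAX), (ORD, 14, 4, LHR), (ORD, 14, 4, NRT), (ORD, 14, 4, ORD), (ORD, 14, 6, ATL), (ORD, 14, 6, LAX), (ORD, 14, 6, LHR), (ORD, 14, 6, NRT), (ORD, 14, 6, ORD)}
π_{hours, fno, dst} gives {(4, 14, BOS), (4, 14, DEN), (4, 14, ORD), (6, 14, BOS), (6, 14, DEN), (6, 14, ORD)} (24 duplicate(s) eliminated).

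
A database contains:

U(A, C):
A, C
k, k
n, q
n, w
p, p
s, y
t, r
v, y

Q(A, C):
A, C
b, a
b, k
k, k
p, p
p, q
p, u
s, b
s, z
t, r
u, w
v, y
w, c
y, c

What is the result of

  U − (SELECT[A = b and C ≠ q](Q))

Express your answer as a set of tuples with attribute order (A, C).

{(k, k), (n, q), (n, w), (p, p), (s, y), (t, r), (v, y)}

Filtering on A = b and C ≠ q leaves {(b, a), (b, k)}.
Taking the difference: {(k, k), (n, q), (n, w), (p, p), (s, y), (t, r), (v, y)}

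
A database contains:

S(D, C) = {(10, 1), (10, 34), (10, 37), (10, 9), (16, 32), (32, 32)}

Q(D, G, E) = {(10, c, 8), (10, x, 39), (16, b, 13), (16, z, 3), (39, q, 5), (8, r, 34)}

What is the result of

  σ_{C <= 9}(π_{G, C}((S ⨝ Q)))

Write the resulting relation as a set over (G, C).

{(c, 1), (c, 9), (x, 1), (x, 9)}

Joining S and Q on D yields {(10, 1, c, 8), (10, 1, x, 39), (10, 34, c, 8), (10, 34, x, 39), (10, 37, c, 8), (10, 37, x, 39), (10, 9, c, 8), (10, 9, x, 39), (16, 32, b, 13), (16, 32, z, 3)}.
π[G, C]: project onto (G, C) → {(b, 32), (c, 1), (c, 34), (c, 37), (c, 9), (x, 1), (x, 34), (x, 37), (x, 9), (z, 32)}
σ[C <= 9]: keep tuples satisfying C <= 9 → {(c, 1), (c, 9), (x, 1), (x, 9)}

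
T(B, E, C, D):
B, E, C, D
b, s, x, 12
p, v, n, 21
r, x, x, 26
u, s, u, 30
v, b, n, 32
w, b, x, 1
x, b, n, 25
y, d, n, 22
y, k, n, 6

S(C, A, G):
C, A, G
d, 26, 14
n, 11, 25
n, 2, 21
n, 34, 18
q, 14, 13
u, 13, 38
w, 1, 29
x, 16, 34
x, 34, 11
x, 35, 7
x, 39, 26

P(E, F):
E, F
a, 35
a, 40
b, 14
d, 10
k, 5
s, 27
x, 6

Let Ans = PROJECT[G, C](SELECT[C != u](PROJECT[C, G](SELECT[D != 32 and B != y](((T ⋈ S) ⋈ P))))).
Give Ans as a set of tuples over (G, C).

{(11, x), (18, n), (21, n), (25, n), (26, x), (34, x), (7, x)}

Natural join on C: {(b, s, x, 12, 16, 34), (b, s, x, 12, 34, 11), (b, s, x, 12, 35, 7), (b, s, x, 12, 39, 26), (p, v, n, 21, 11, 25), (p, v, n, 21, 2, 21), (p, v, n, 21, 34, 18), (r, x, x, 26, 16, 34), (r, x, x, 26, 34, 11), (r, x, x, 26, 35, 7), (r, x, x, 26, 39, 26), (u, s, u, 30, 13, 38), (v, b, n, 32, 11, 25), (v, b, n, 32, 2, 21), (v, b, n, 32, 34, 18), (w, b, x, 1, 16, 34), (w, b, x, 1, 34, 11), (w, b, x, 1, 35, 7), (w, b, x, 1, 39, 26), (x, b, n, 25, 11, 25), (x, b, n, 25, 2, 21), (x, b, n, 25, 34, 18), (y, d, n, 22, 11, 25), (y, d, n, 22, 2, 21), (y, d, n, 22, 34, 18), (y, k, n, 6, 11, 25), (y, k, n, 6, 2, 21), (y, k, n, 6, 34, 18)}
Natural join on E: {(b, s, x, 12, 16, 34, 27), (b, s, x, 12, 34, 11, 27), (b, s, x, 12, 35, 7, 27), (b, s, x, 12, 39, 26, 27), (r, x, x, 26, 16, 34, 6), (r, x, x, 26, 34, 11, 6), (r, x, x, 26, 35, 7, 6), (r, x, x, 26, 39, 26, 6), (u, s, u, 30, 13, 38, 27), (v, b, n, 32, 11, 25, 14), (v, b, n, 32, 2, 21, 14), (v, b, n, 32, 34, 18, 14), (w, b, x, 1, 16, 34, 14), (w, b, x, 1, 34, 11, 14), (w, b, x, 1, 35, 7, 14), (w, b, x, 1, 39, 26, 14), (x, b, n, 25, 11, 25, 14), (x, b, n, 25, 2, 21, 14), (x, b, n, 25, 34, 18, 14), (y, d, n, 22, 11, 25, 10), (y, d, n, 22, 2, 21, 10), (y, d, n, 22, 34, 18, 10), (y, k, n, 6, 11, 25, 5), (y, k, n, 6, 2, 21, 5), (y, k, n, 6, 34, 18, 5)}
σ[D != 32 and B != y]: keep tuples satisfying D != 32 and B != y → {(b, s, x, 12, 16, 34, 27), (b, s, x, 12, 34, 11, 27), (b, s, x, 12, 35, 7, 27), (b, s, x, 12, 39, 26, 27), (r, x, x, 26, 16, 34, 6), (r, x, x, 26, 34, 11, 6), (r, x, x, 26, 35, 7, 6), (r, x, x, 26, 39, 26, 6), (u, s, u, 30, 13, 38, 27), (w, b, x, 1, 16, 34, 14), (w, b, x, 1, 34, 11, 14), (w, b, x, 1, 35, 7, 14), (w, b, x, 1, 39, 26, 14), (x, b, n, 25, 11, 25, 14), (x, b, n, 25, 2, 21, 14), (x, b, n, 25, 34, 18, 14)}
Keep only column(s) C, G (8 duplicate(s) eliminated): {(n, 18), (n, 21), (n, 25), (u, 38), (x, 11), (x, 26), (x, 34), (x, 7)}
σ[C != u]: keep tuples satisfying C != u → {(n, 18), (n, 21), (n, 25), (x, 11), (x, 26), (x, 34), (x, 7)}
Keep only column(s) G, C: {(11, x), (18, n), (21, n), (25, n), (26, x), (34, x), (7, x)}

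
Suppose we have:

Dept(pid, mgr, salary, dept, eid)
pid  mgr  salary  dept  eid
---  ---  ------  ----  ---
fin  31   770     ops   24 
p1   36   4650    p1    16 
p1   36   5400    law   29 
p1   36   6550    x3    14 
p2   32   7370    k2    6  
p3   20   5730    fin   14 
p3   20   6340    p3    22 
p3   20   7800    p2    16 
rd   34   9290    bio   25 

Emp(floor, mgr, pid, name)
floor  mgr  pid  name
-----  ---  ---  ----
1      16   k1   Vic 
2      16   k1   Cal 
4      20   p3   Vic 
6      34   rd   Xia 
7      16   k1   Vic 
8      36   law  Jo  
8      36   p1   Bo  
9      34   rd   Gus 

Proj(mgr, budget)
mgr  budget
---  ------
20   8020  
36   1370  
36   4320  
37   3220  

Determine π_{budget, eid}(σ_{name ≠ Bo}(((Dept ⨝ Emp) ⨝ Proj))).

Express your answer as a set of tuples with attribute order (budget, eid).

Joining Dept and Emp on pid, mgr yields {(p1, 36, 4650, p1, 16, 8, Bo), (p1, 36, 5400, law, 29, 8, Bo), (p1, 36, 6550, x3, 14, 8, Bo), (p3, 20, 5730, fin, 14, 4, Vic), (p3, 20, 6340, p3, 22, 4, Vic), (p3, 20, 7800, p2, 16, 4, Vic), (rd, 34, 9290, bio, 25, 6, Xia), (rd, 34, 9290, bio, 25, 9, Gus)}.
Joining (Dept ⨝ Emp) and Proj on mgr yields {(p1, 36, 4650, p1, 16, 8, Bo, 1370), (p1, 36, 4650, p1, 16, 8, Bo, 4320), (p1, 36, 5400, law, 29, 8, Bo, 1370), (p1, 36, 5400, law, 29, 8, Bo, 4320), (p1, 36, 6550, x3, 14, 8, Bo, 1370), (p1, 36, 6550, x3, 14, 8, Bo, 4320), (p3, 20, 5730, fin, 14, 4, Vic, 8020), (p3, 20, 6340, p3, 22, 4, Vic, 8020), (p3, 20, 7800, p2, 16, 4, Vic, 8020)}.
Selection name ≠ Bo: {(p3, 20, 5730, fin, 14, 4, Vic, 8020), (p3, 20, 6340, p3, 22, 4, Vic, 8020), (p3, 20, 7800, p2, 16, 4, Vic, 8020)}
π_{budget, eid} gives {(8020, 14), (8020, 16), (8020, 22)}.

{(8020, 14), (8020, 16), (8020, 22)}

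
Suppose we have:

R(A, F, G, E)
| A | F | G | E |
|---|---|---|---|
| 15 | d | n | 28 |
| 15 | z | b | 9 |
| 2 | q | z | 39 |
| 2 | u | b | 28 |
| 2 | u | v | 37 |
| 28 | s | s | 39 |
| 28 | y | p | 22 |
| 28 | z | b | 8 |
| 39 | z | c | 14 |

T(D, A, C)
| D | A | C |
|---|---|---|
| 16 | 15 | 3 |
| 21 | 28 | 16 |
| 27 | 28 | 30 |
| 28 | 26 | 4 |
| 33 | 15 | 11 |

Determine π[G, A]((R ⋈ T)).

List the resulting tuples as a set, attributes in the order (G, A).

{(b, 15), (b, 28), (n, 15), (p, 28), (s, 28)}

R ⋈ T (natural join on A): {(15, d, n, 28, 16, 3), (15, d, n, 28, 33, 11), (15, z, b, 9, 16, 3), (15, z, b, 9, 33, 11), (28, s, s, 39, 21, 16), (28, s, s, 39, 27, 30), (28, y, p, 22, 21, 16), (28, y, p, 22, 27, 30), (28, z, b, 8, 21, 16), (28, z, b, 8, 27, 30)}
Keep only column(s) G, A (5 duplicate(s) eliminated): {(b, 15), (b, 28), (n, 15), (p, 28), (s, 28)}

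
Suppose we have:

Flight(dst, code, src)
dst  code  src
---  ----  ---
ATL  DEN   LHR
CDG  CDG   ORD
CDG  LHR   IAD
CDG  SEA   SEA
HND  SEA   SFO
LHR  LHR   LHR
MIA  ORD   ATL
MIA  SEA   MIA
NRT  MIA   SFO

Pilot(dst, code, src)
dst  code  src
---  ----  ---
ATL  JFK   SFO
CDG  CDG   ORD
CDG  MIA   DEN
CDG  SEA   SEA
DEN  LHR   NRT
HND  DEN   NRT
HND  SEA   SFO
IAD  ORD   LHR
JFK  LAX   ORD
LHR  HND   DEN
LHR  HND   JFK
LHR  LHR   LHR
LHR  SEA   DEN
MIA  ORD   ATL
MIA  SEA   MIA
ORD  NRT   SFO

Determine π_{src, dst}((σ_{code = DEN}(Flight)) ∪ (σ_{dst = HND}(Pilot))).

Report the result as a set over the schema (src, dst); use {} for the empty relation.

Selection code = DEN: {(ATL, DEN, LHR)}
Selection dst = HND: {(HND, DEN, NRT), (HND, SEA, SFO)}
Set union of the two operands is {(ATL, DEN, LHR), (HND, DEN, NRT), (HND, SEA, SFO)}.
π[src, dst]: project onto (src, dst) → {(LHR, ATL), (NRT, HND), (SFO, HND)}

{(LHR, ATL), (NRT, HND), (SFO, HND)}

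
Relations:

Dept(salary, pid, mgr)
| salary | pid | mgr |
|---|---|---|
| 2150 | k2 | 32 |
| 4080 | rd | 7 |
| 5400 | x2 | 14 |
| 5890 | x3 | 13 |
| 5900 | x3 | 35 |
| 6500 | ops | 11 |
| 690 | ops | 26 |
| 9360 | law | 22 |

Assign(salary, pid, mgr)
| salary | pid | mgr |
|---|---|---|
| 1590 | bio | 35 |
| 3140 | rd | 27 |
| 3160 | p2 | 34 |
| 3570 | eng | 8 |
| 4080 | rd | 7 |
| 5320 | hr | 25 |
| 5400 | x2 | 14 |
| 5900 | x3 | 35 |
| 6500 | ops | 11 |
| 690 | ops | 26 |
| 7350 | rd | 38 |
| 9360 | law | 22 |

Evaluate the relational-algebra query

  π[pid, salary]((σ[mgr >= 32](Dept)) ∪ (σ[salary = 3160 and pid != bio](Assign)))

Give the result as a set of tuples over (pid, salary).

{(k2, 2150), (p2, 3160), (x3, 5900)}

Selection mgr >= 32: {(2150, k2, 32), (5900, x3, 35)}
Selection salary = 3160 and pid != bio: {(3160, p2, 34)}
Union: {(2150, k2, 32), (5900, x3, 35)} with {(3160, p2, 34)} → {(2150, k2, 32), (3160, p2, 34), (5900, x3, 35)}
Projecting to pid, salary: {(k2, 2150), (p2, 3160), (x3, 5900)}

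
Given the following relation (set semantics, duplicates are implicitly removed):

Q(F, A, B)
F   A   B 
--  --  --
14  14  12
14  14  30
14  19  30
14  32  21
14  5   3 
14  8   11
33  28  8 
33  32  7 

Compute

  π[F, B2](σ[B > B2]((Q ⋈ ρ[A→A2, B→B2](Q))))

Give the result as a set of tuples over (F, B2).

ρ[A→A2, B→B2]: schema becomes (F, A2, B2); tuples unchanged.
Joining Q and ρ[A→A2, B→B2](Q) on F yields {(14, 14, 12, 14, 12), (14, 14, 12, 14, 30), (14, 14, 12, 19, 30), (14, 14, 12, 32, 21), (14, 14, 12, 5, 3), (14, 14, 12, 8, 11), (14, 14, 30, 14, 12), (14, 14, 30, 14, 30), (14, 14, 30, 19, 30), (14, 14, 30, 32, 21), (14, 14, 30, 5, 3), (14, 14, 30, 8, 11), (14, 19, 30, 14, 12), (14, 19, 30, 14, 30), (14, 19, 30, 19, 30), (14, 19, 30, 32, 21), (14, 19, 30, 5, 3), (14, 19, 30, 8, 11), (14, 32, 21, 14, 12), (14, 32, 21, 14, 30), (14, 32, 21, 19, 30), (14, 32, 21, 32, 21), (14, 32, 21, 5, 3), (14, 32, 21, 8, 11), (14, 5, 3, 14, 12), (14, 5, 3, 14, 30), (14, 5, 3, 19, 30), (14, 5, 3, 32, 21), (14, 5, 3, 5, 3), (14, 5, 3, 8, 11), (14, 8, 11, 14, 12), (14, 8, 11, 14, 30), (14, 8, 11, 19, 30), (14, 8, 11, 32, 21), (14, 8, 11, 5, 3), (14, 8, 11, 8, 11), (33, 28, 8, 28, 8), (33, 28, 8, 32, 7), (33, 32, 7, 28, 8), (33, 32, 7, 32, 7)}.
σ[B > B2]: keep tuples satisfying B > B2 → {(14, 14, 12, 5, 3), (14, 14, 12, 8, 11), (14, 14, 30, 14, 12), (14, 14, 30, 32, 21), (14, 14, 30, 5, 3), (14, 14, 30, 8, 11), (14, 19, 30, 14, 12), (14, 19, 30, 32, 21), (14, 19, 30, 5, 3), (14, 19, 30, 8, 11), (14, 32, 21, 14, 12), (14, 32, 21, 5, 3), (14, 32, 21, 8, 11), (14, 8, 11, 5, 3), (33, 28, 8, 32, 7)}
π_{F, B2} gives {(14, 11), (14, 12), (14, 21), (14, 3), (33, 7)} (10 duplicate(s) eliminated).

{(14, 11), (14, 12), (14, 21), (14, 3), (33, 7)}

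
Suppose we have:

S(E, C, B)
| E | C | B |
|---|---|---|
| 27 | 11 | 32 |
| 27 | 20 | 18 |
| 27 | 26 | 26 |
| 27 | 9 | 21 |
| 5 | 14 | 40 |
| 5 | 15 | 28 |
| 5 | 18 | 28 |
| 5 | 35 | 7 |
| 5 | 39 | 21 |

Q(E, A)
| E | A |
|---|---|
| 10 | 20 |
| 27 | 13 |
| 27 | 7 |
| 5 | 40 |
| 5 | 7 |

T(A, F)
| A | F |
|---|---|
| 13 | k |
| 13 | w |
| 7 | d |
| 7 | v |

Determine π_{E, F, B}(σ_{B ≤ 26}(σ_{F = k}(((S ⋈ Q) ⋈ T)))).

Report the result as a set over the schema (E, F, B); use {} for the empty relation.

S ⋈ Q (natural join on E): {(27, 11, 32, 13), (27, 11, 32, 7), (27, 20, 18, 13), (27, 20, 18, 7), (27, 26, 26, 13), (27, 26, 26, 7), (27, 9, 21, 13), (27, 9, 21, 7), (5, 14, 40, 40), (5, 14, 40, 7), (5, 15, 28, 40), (5, 15, 28, 7), (5, 18, 28, 40), (5, 18, 28, 7), (5, 35, 7, 40), (5, 35, 7, 7), (5, 39, 21, 40), (5, 39, 21, 7)}
(S ⋈ Q) ⋈ T (natural join on A): {(27, 11, 32, 13, k), (27, 11, 32, 13, w), (27, 11, 32, 7, d), (27, 11, 32, 7, v), (27, 20, 18, 13, k), (27, 20, 18, 13, w), (27, 20, 18, 7, d), (27, 20, 18, 7, v), (27, 26, 26, 13, k), (27, 26, 26, 13, w), (27, 26, 26, 7, d), (27, 26, 26, 7, v), (27, 9, 21, 13, k), (27, 9, 21, 13, w), (27, 9, 21, 7, d), (27, 9, 21, 7, v), (5, 14, 40, 7, d), (5, 14, 40, 7, v), (5, 15, 28, 7, d), (5, 15, 28, 7, v), (5, 18, 28, 7, d), (5, 18, 28, 7, v), (5, 35, 7, 7, d), (5, 35, 7, 7, v), (5, 39, 21, 7, d), (5, 39, 21, 7, v)}
Filtering on F = k leaves {(27, 11, 32, 13, k), (27, 20, 18, 13, k), (27, 26, 26, 13, k), (27, 9, 21, 13, k)}.
Filtering on B ≤ 26 leaves {(27, 20, 18, 13, k), (27, 26, 26, 13, k), (27, 9, 21, 13, k)}.
Keep only column(s) E, F, B: {(27, k, 18), (27, k, 21), (27, k, 26)}

{(27, k, 18), (27, k, 21), (27, k, 26)}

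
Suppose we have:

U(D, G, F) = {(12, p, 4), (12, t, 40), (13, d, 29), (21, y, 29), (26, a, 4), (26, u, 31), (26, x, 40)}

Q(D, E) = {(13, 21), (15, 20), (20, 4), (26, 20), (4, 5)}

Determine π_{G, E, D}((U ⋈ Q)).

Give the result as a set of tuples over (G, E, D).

Natural join on D: {(13, d, 29, 21), (26, a, 4, 20), (26, u, 31, 20), (26, x, 40, 20)}
π[G, E, D]: project onto (G, E, D) → {(a, 20, 26), (d, 21, 13), (u, 20, 26), (x, 20, 26)}

{(a, 20, 26), (d, 21, 13), (u, 20, 26), (x, 20, 26)}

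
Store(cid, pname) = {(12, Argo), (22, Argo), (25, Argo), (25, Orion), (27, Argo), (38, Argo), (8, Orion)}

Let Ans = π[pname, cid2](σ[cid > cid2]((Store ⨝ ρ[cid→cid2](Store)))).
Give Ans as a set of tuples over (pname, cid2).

ρ[cid→cid2]: schema becomes (cid2, pname); tuples unchanged.
Joining Store and ρ[cid→cid2](Store) on pname yields {(12, Argo, 12), (12, Argo, 22), (12, Argo, 25), (12, Argo, 27), (12, Argo, 38), (22, Argo, 12), (22, Argo, 22), (22, Argo, 25), (22, Argo, 27), (22, Argo, 38), (25, Argo, 12), (25, Argo, 22), (25, Argo, 25), (25, Argo, 27), (25, Argo, 38), (25, Orion, 25), (25, Orion, 8), (27, Argo, 12), (27, Argo, 22), (27, Argo, 25), (27, Argo, 27), (27, Argo, 38), (38, Argo, 12), (38, Argo, 22), (38, Argo, 25), (38, Argo, 27), (38, Argo, 38), (8, Orion, 25), (8, Orion, 8)}.
Filtering on cid > cid2 leaves {(22, Argo, 12), (25, Argo, 12), (25, Argo, 22), (25, Orion, 8), (27, Argo, 12), (27, Argo, 22), (27, Argo, 25), (38, Argo, 12), (38, Argo, 22), (38, Argo, 25), (38, Argo, 27)}.
Keep only column(s) pname, cid2 (6 duplicate(s) eliminated): {(Argo, 12), (Argo, 22), (Argo, 25), (Argo, 27), (Orion, 8)}

{(Argo, 12), (Argo, 22), (Argo, 25), (Argo, 27), (Orion, 8)}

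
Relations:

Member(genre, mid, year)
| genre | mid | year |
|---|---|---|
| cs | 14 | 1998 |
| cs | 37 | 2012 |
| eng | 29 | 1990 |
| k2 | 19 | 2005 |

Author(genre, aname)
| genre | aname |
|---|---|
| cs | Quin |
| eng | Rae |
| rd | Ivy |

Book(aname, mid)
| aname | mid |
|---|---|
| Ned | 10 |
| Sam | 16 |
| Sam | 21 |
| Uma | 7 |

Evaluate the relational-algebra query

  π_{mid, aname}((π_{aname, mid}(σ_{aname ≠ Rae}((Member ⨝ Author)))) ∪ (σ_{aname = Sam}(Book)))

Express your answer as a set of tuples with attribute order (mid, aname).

{(14, Quin), (16, Sam), (21, Sam), (37, Quin)}

Natural join on genre: {(cs, 14, 1998, Quin), (cs, 37, 2012, Quin), (eng, 29, 1990, Rae)}
Selection aname ≠ Rae: {(cs, 14, 1998, Quin), (cs, 37, 2012, Quin)}
Projecting to aname, mid: {(Quin, 14), (Quin, 37)}
Selection aname = Sam: {(Sam, 16), (Sam, 21)}
Set union of the two operands is {(Quin, 14), (Quin, 37), (Sam, 16), (Sam, 21)}.
Projecting to mid, aname: {(14, Quin), (16, Sam), (21, Sam), (37, Quin)}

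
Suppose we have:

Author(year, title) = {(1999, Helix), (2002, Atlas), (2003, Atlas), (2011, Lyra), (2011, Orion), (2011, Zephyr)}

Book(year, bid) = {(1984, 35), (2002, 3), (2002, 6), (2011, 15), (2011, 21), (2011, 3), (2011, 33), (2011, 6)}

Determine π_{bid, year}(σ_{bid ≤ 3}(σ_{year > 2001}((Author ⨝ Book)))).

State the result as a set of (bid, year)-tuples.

{(3, 2002), (3, 2011)}

Author ⋈ Book (natural join on year): {(2002, Atlas, 3), (2002, Atlas, 6), (2011, Lyra, 15), (2011, Lyra, 21), (2011, Lyra, 3), (2011, Lyra, 33), (2011, Lyra, 6), (2011, Orion, 15), (2011, Orion, 21), (2011, Orion, 3), (2011, Orion, 33), (2011, Orion, 6), (2011, Zephyr, 15), (2011, Zephyr, 21), (2011, Zephyr, 3), (2011, Zephyr, 33), (2011, Zephyr, 6)}
Filtering on year > 2001 leaves {(2002, Atlas, 3), (2002, Atlas, 6), (2011, Lyra, 15), (2011, Lyra, 21), (2011, Lyra, 3), (2011, Lyra, 33), (2011, Lyra, 6), (2011, Orion, 15), (2011, Orion, 21), (2011, Orion, 3), (2011, Orion, 33), (2011, Orion, 6), (2011, Zephyr, 15), (2011, Zephyr, 21), (2011, Zephyr, 3), (2011, Zephyr, 33), (2011, Zephyr, 6)}.
Filtering on bid ≤ 3 leaves {(2002, Atlas, 3), (2011, Lyra, 3), (2011, Orion, 3), (2011, Zephyr, 3)}.
π_{bid, year} gives {(3, 2002), (3, 2011)} (2 duplicate(s) eliminated).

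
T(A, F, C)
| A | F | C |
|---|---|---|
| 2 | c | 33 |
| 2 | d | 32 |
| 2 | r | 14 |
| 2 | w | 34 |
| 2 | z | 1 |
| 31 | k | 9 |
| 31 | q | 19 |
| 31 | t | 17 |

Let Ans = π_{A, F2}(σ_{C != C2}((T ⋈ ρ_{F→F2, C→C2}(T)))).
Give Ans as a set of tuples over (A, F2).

{(2, c), (2, d), (2, r), (2, w), (2, z), (31, k), (31, q), (31, t)}

ρ[F→F2, C→C2]: schema becomes (A, F2, C2); tuples unchanged.
Natural join on A: {(2, c, 33, c, 33), (2, c, 33, d, 32), (2, c, 33, r, 14), (2, c, 33, w, 34), (2, c, 33, z, 1), (2, d, 32, c, 33), (2, d, 32, d, 32), (2, d, 32, r, 14), (2, d, 32, w, 34), (2, d, 32, z, 1), (2, r, 14, c, 33), (2, r, 14, d, 32), (2, r, 14, r, 14), (2, r, 14, w, 34), (2, r, 14, z, 1), (2, w, 34, c, 33), (2, w, 34, d, 32), (2, w, 34, r, 14), (2, w, 34, w, 34), (2, w, 34, z, 1), (2, z, 1, c, 33), (2, z, 1, d, 32), (2, z, 1, r, 14), (2, z, 1, w, 34), (2, z, 1, z, 1), (31, k, 9, k, 9), (31, k, 9, q, 19), (31, k, 9, t, 17), (31, q, 19, k, 9), (31, q, 19, q, 19), (31, q, 19, t, 17), (31, t, 17, k, 9), (31, t, 17, q, 19), (31, t, 17, t, 17)}
Filtering on C != C2 leaves {(2, c, 33, d, 32), (2, c, 33, r, 14), (2, c, 33, w, 34), (2, c, 33, z, 1), (2, d, 32, c, 33), (2, d, 32, r, 14), (2, d, 32, w, 34), (2, d, 32, z, 1), (2, r, 14, c, 33), (2, r, 14, d, 32), (2, r, 14, w, 34), (2, r, 14, z, 1), (2, w, 34, c, 33), (2, w, 34, d, 32), (2, w, 34, r, 14), (2, w, 34, z, 1), (2, z, 1, c, 33), (2, z, 1, d, 32), (2, z, 1, r, 14), (2, z, 1, w, 34), (31, k, 9, q, 19), (31, k, 9, t, 17), (31, q, 19, k, 9), (31, q, 19, t, 17), (31, t, 17, k, 9), (31, t, 17, q, 19)}.
Keep only column(s) A, F2 (18 duplicate(s) eliminated): {(2, c), (2, d), (2, r), (2, w), (2, z), (31, k), (31, q), (31, t)}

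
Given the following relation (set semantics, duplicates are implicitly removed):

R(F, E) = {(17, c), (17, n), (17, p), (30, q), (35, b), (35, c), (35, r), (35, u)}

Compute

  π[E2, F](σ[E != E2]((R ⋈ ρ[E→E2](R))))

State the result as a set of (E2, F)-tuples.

{(b, 35), (c, 17), (c, 35), (n, 17), (p, 17), (r, 35), (u, 35)}

ρ[E→E2]: schema becomes (F, E2); tuples unchanged.
R ⋈ ρ[E→E2](R) (natural join on F): {(17, c, c), (17, c, n), (17, c, p), (17, n, c), (17, n, n), (17, n, p), (17, p, c), (17, p, n), (17, p, p), (30, q, q), (35, b, b), (35, b, c), (35, b, r), (35, b, u), (35, c, b), (35, c, c), (35, c, r), (35, c, u), (35, r, b), (35, r, c), (35, r, r), (35, r, u), (35, u, b), (35, u, c), (35, u, r), (35, u, u)}
Apply σ_{E != E2}; surviving tuples: {(17, c, n), (17, c, p), (17, n, c), (17, n, p), (17, p, c), (17, p, n), (35, b, c), (35, b, r), (35, b, u), (35, c, b), (35, c, r), (35, c, u), (35, r, b), (35, r, c), (35, r, u), (35, u, b), (35, u, c), (35, u, r)}
Projecting to E2, F (11 duplicate(s) eliminated): {(b, 35), (c, 17), (c, 35), (n, 17), (p, 17), (r, 35), (u, 35)}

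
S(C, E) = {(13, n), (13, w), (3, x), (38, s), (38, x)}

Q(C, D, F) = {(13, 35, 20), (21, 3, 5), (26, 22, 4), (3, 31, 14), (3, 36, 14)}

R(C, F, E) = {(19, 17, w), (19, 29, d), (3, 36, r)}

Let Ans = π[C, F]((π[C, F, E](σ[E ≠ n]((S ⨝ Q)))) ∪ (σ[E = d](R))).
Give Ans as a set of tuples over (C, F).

Joining S and Q on C yields {(13, n, 35, 20), (13, w, 35, 20), (3, x, 31, 14), (3, x, 36, 14)}.
Filtering on E ≠ n leaves {(13, w, 35, 20), (3, x, 31, 14), (3, x, 36, 14)}.
π[C, F, E]: project onto (C, F, E) (1 duplicate(s) eliminated) → {(13, 20, w), (3, 14, x)}
Filtering on E = d leaves {(19, 29, d)}.
Set union of the two operands is {(13, 20, w), (19, 29, d), (3, 14, x)}.
π[C, F]: project onto (C, F) → {(13, 20), (19, 29), (3, 14)}

{(13, 20), (19, 29), (3, 14)}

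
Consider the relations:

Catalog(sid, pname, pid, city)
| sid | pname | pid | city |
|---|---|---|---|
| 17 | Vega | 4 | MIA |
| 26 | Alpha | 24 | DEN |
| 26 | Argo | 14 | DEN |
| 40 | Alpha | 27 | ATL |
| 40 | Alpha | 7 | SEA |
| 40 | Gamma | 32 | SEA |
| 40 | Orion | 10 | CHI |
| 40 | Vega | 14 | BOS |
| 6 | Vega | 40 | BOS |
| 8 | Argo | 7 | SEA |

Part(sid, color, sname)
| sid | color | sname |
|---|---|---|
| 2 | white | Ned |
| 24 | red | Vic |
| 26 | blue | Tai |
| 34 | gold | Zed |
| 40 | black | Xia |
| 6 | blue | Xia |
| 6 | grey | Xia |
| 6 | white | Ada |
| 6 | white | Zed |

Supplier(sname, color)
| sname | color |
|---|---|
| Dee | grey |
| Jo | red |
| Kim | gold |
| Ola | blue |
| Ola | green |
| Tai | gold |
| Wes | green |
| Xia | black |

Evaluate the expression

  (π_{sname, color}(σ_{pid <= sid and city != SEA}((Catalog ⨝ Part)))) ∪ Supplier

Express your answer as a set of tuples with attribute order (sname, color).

{(Dee, grey), (Jo, red), (Kim, gold), (Ola, blue), (Ola, green), (Tai, blue), (Tai, gold), (Wes, green), (Xia, black)}

Catalog ⋈ Part (natural join on sid): {(26, Alpha, 24, DEN, blue, Tai), (26, Argo, 14, DEN, blue, Tai), (40, Alpha, 27, ATL, black, Xia), (40, Alpha, 7, SEA, black, Xia), (40, Gamma, 32, SEA, black, Xia), (40, Orion, 10, CHI, black, Xia), (40, Vega, 14, BOS, black, Xia), (6, Vega, 40, BOS, blue, Xia), (6, Vega, 40, BOS, grey, Xia), (6, Vega, 40, BOS, white, Ada), (6, Vega, 40, BOS, white, Zed)}
Selection pid <= sid and city != SEA: {(26, Alpha, 24, DEN, blue, Tai), (26, Argo, 14, DEN, blue, Tai), (40, Alpha, 27, ATL, black, Xia), (40, Orion, 10, CHI, black, Xia), (40, Vega, 14, BOS, black, Xia)}
π[sname, color]: project onto (sname, color) (3 duplicate(s) eliminated) → {(Tai, blue), (Xia, black)}
Taking the union: {(Dee, grey), (Jo, red), (Kim, gold), (Ola, blue), (Ola, green), (Tai, blue), (Tai, gold), (Wes, green), (Xia, black)}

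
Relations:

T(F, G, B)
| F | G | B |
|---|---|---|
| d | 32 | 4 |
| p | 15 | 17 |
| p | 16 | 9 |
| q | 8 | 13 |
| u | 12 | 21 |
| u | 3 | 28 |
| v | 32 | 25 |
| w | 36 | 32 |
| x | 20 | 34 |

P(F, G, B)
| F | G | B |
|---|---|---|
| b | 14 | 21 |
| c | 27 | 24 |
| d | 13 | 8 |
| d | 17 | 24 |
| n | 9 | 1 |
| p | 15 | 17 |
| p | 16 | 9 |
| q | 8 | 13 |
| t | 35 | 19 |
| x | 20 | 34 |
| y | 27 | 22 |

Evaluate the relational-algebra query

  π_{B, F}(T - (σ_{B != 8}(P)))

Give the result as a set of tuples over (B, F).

σ[B != 8]: keep tuples satisfying B != 8 → {(b, 14, 21), (c, 27, 24), (d, 17, 24), (n, 9, 1), (p, 15, 17), (p, 16, 9), (q, 8, 13), (t, 35, 19), (x, 20, 34), (y, 27, 22)}
Set difference of the two operands is {(d, 32, 4), (u, 12, 21), (u, 3, 28), (v, 32, 25), (w, 36, 32)}.
π_{B, F} gives {(21, u), (25, v), (28, u), (32, w), (4, d)}.

{(21, u), (25, v), (28, u), (32, w), (4, d)}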